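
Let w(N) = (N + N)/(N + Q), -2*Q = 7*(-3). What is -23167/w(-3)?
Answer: 115835/4 ≈ 28959.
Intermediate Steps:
Q = 21/2 (Q = -7*(-3)/2 = -1/2*(-21) = 21/2 ≈ 10.500)
w(N) = 2*N/(21/2 + N) (w(N) = (N + N)/(N + 21/2) = (2*N)/(21/2 + N) = 2*N/(21/2 + N))
-23167/w(-3) = -23167/(4*(-3)/(21 + 2*(-3))) = -23167/(4*(-3)/(21 - 6)) = -23167/(4*(-3)/15) = -23167/(4*(-3)*(1/15)) = -23167/(-4/5) = -23167*(-5/4) = 115835/4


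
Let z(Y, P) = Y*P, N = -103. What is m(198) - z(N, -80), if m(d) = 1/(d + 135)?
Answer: -2743919/333 ≈ -8240.0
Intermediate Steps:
m(d) = 1/(135 + d)
z(Y, P) = P*Y
m(198) - z(N, -80) = 1/(135 + 198) - (-80)*(-103) = 1/333 - 1*8240 = 1/333 - 8240 = -2743919/333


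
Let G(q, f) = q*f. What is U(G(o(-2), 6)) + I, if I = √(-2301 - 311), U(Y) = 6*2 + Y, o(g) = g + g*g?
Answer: 24 + 2*I*√653 ≈ 24.0 + 51.108*I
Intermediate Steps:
o(g) = g + g²
G(q, f) = f*q
U(Y) = 12 + Y
I = 2*I*√653 (I = √(-2612) = 2*I*√653 ≈ 51.108*I)
U(G(o(-2), 6)) + I = (12 + 6*(-2*(1 - 2))) + 2*I*√653 = (12 + 6*(-2*(-1))) + 2*I*√653 = (12 + 6*2) + 2*I*√653 = (12 + 12) + 2*I*√653 = 24 + 2*I*√653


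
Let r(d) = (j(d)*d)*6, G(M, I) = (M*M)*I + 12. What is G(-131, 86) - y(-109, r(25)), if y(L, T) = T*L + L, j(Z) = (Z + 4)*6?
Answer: 4320867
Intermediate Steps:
j(Z) = 24 + 6*Z (j(Z) = (4 + Z)*6 = 24 + 6*Z)
G(M, I) = 12 + I*M² (G(M, I) = M²*I + 12 = I*M² + 12 = 12 + I*M²)
r(d) = 6*d*(24 + 6*d) (r(d) = ((24 + 6*d)*d)*6 = (d*(24 + 6*d))*6 = 6*d*(24 + 6*d))
y(L, T) = L + L*T (y(L, T) = L*T + L = L + L*T)
G(-131, 86) - y(-109, r(25)) = (12 + 86*(-131)²) - (-109)*(1 + 36*25*(4 + 25)) = (12 + 86*17161) - (-109)*(1 + 36*25*29) = (12 + 1475846) - (-109)*(1 + 26100) = 1475858 - (-109)*26101 = 1475858 - 1*(-2845009) = 1475858 + 2845009 = 4320867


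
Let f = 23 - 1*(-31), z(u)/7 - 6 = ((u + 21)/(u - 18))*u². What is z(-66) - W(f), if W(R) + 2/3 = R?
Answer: 48971/3 ≈ 16324.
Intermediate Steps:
z(u) = 42 + 7*u²*(21 + u)/(-18 + u) (z(u) = 42 + 7*(((u + 21)/(u - 18))*u²) = 42 + 7*(((21 + u)/(-18 + u))*u²) = 42 + 7*(u²*(21 + u)/(-18 + u)) = 42 + 7*u²*(21 + u)/(-18 + u))
f = 54 (f = 23 + 31 = 54)
W(R) = -⅔ + R
z(-66) - W(f) = 7*(-108 + (-66)³ + 6*(-66) + 21*(-66)²)/(-18 - 66) - (-⅔ + 54) = 7*(-108 - 287496 - 396 + 21*4356)/(-84) - 1*160/3 = 7*(-1/84)*(-108 - 287496 - 396 + 91476) - 160/3 = 7*(-1/84)*(-196524) - 160/3 = 16377 - 160/3 = 48971/3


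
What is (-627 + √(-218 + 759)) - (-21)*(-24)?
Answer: -1131 + √541 ≈ -1107.7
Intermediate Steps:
(-627 + √(-218 + 759)) - (-21)*(-24) = (-627 + √541) - 1*504 = (-627 + √541) - 504 = -1131 + √541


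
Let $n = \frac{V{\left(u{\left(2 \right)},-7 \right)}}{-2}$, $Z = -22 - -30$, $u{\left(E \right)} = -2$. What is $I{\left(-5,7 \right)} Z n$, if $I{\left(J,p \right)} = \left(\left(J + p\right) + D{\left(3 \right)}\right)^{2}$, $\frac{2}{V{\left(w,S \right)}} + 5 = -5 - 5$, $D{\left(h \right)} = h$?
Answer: $\frac{40}{3} \approx 13.333$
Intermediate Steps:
$V{\left(w,S \right)} = - \frac{2}{15}$ ($V{\left(w,S \right)} = \frac{2}{-5 - 10} = \frac{2}{-15} = 2 \left(- \frac{1}{15}\right) = - \frac{2}{15}$)
$Z = 8$ ($Z = -22 + 30 = 8$)
$I{\left(J,p \right)} = \left(3 + J + p\right)^{2}$ ($I{\left(J,p \right)} = \left(\left(J + p\right) + 3\right)^{2} = \left(3 + J + p\right)^{2}$)
$n = \frac{1}{15}$ ($n = - \frac{2}{15 \left(-2\right)} = \left(- \frac{2}{15}\right) \left(- \frac{1}{2}\right) = \frac{1}{15} \approx 0.066667$)
$I{\left(-5,7 \right)} Z n = \left(3 - 5 + 7\right)^{2} \cdot 8 \cdot \frac{1}{15} = 5^{2} \cdot 8 \cdot \frac{1}{15} = 25 \cdot 8 \cdot \frac{1}{15} = 200 \cdot \frac{1}{15} = \frac{40}{3}$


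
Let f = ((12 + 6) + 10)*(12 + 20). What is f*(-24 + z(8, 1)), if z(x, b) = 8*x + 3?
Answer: 38528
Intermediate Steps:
z(x, b) = 3 + 8*x
f = 896 (f = (18 + 10)*32 = 28*32 = 896)
f*(-24 + z(8, 1)) = 896*(-24 + (3 + 8*8)) = 896*(-24 + (3 + 64)) = 896*(-24 + 67) = 896*43 = 38528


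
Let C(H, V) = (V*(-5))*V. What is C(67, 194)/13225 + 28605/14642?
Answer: -475406087/38728090 ≈ -12.275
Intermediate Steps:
C(H, V) = -5*V**2 (C(H, V) = (-5*V)*V = -5*V**2)
C(67, 194)/13225 + 28605/14642 = -5*194**2/13225 + 28605/14642 = -5*37636*(1/13225) + 28605*(1/14642) = -188180*1/13225 + 28605/14642 = -37636/2645 + 28605/14642 = -475406087/38728090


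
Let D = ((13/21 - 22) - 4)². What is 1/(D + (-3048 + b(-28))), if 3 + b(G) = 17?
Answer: -441/1053905 ≈ -0.00041844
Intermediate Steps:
b(G) = 14 (b(G) = -3 + 17 = 14)
D = 284089/441 (D = ((13*(1/21) - 22) - 4)² = ((13/21 - 22) - 4)² = (-449/21 - 4)² = (-533/21)² = 284089/441 ≈ 644.19)
1/(D + (-3048 + b(-28))) = 1/(284089/441 + (-3048 + 14)) = 1/(284089/441 - 3034) = 1/(-1053905/441) = -441/1053905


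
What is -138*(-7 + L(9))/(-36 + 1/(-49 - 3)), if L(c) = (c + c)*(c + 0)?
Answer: 1112280/1873 ≈ 593.85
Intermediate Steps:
L(c) = 2*c² (L(c) = (2*c)*c = 2*c²)
-138*(-7 + L(9))/(-36 + 1/(-49 - 3)) = -138*(-7 + 2*9²)/(-36 + 1/(-49 - 3)) = -138*(-7 + 2*81)/(-36 + 1/(-52)) = -138*(-7 + 162)/(-36 - 1/52) = -21390/(-1873/52) = -21390*(-52)/1873 = -138*(-8060/1873) = 1112280/1873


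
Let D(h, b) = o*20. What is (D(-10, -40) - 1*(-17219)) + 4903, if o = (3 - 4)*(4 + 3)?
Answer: 21982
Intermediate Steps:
o = -7 (o = -1*7 = -7)
D(h, b) = -140 (D(h, b) = -7*20 = -140)
(D(-10, -40) - 1*(-17219)) + 4903 = (-140 - 1*(-17219)) + 4903 = (-140 + 17219) + 4903 = 17079 + 4903 = 21982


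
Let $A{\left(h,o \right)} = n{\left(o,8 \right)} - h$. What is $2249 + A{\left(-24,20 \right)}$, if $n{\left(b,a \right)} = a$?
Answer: $2281$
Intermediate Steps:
$A{\left(h,o \right)} = 8 - h$
$2249 + A{\left(-24,20 \right)} = 2249 + \left(8 - -24\right) = 2249 + \left(8 + 24\right) = 2249 + 32 = 2281$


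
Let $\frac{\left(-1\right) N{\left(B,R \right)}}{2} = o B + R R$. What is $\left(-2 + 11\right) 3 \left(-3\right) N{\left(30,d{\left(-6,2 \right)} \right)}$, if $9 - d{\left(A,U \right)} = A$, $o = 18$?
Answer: $123930$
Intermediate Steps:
$d{\left(A,U \right)} = 9 - A$
$N{\left(B,R \right)} = - 36 B - 2 R^{2}$ ($N{\left(B,R \right)} = - 2 \left(18 B + R R\right) = - 2 \left(18 B + R^{2}\right) = - 2 \left(R^{2} + 18 B\right) = - 36 B - 2 R^{2}$)
$\left(-2 + 11\right) 3 \left(-3\right) N{\left(30,d{\left(-6,2 \right)} \right)} = \left(-2 + 11\right) 3 \left(-3\right) \left(\left(-36\right) 30 - 2 \left(9 - -6\right)^{2}\right) = 9 \left(-9\right) \left(-1080 - 2 \left(9 + 6\right)^{2}\right) = - 81 \left(-1080 - 2 \cdot 15^{2}\right) = - 81 \left(-1080 - 450\right) = \left(-81\right) \left(-1530\right) = 123930$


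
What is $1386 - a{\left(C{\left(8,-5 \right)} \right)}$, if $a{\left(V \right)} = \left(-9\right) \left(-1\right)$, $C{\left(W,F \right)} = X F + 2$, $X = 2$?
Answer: $1377$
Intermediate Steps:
$C{\left(W,F \right)} = 2 + 2 F$ ($C{\left(W,F \right)} = 2 F + 2 = 2 + 2 F$)
$a{\left(V \right)} = 9$
$1386 - a{\left(C{\left(8,-5 \right)} \right)} = 1386 - 9 = 1377$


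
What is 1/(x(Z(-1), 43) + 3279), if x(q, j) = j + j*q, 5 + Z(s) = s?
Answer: 1/3064 ≈ 0.00032637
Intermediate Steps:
Z(s) = -5 + s
1/(x(Z(-1), 43) + 3279) = 1/(43*(1 + (-5 - 1)) + 3279) = 1/(43*(1 - 6) + 3279) = 1/(43*(-5) + 3279) = 1/(-215 + 3279) = 1/3064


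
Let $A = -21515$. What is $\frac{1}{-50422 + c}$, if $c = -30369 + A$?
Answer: $- \frac{1}{102306} \approx -9.7746 \cdot 10^{-6}$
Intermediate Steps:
$c = -51884$ ($c = -30369 - 21515 = -51884$)
$\frac{1}{-50422 + c} = \frac{1}{-50422 - 51884} = \frac{1}{-102306} = - \frac{1}{102306}$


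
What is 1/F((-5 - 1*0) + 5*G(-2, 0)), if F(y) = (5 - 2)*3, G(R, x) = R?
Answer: ⅑ ≈ 0.11111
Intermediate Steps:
F(y) = 9 (F(y) = 3*3 = 9)
1/F((-5 - 1*0) + 5*G(-2, 0)) = 1/9 = ⅑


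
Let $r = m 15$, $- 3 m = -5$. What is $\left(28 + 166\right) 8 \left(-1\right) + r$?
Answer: $-1527$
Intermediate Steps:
$m = \frac{5}{3}$ ($m = \left(- \frac{1}{3}\right) \left(-5\right) = \frac{5}{3} \approx 1.6667$)
$r = 25$ ($r = \frac{5}{3} \cdot 15 = 25$)
$\left(28 + 166\right) 8 \left(-1\right) + r = \left(28 + 166\right) 8 \left(-1\right) + 25 = 194 \left(-8\right) + 25 = -1552 + 25 = -1527$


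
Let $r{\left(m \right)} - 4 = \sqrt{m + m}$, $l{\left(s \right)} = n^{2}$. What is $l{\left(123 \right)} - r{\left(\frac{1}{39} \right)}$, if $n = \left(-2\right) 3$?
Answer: $32 - \frac{\sqrt{78}}{39} \approx 31.774$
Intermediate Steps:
$n = -6$
$l{\left(s \right)} = 36$ ($l{\left(s \right)} = \left(-6\right)^{2} = 36$)
$r{\left(m \right)} = 4 + \sqrt{2} \sqrt{m}$ ($r{\left(m \right)} = 4 + \sqrt{m + m} = 4 + \sqrt{2 m} = 4 + \sqrt{2} \sqrt{m}$)
$l{\left(123 \right)} - r{\left(\frac{1}{39} \right)} = 36 - \left(4 + \sqrt{2} \sqrt{\frac{1}{39}}\right) = 36 - \left(4 + \frac{\sqrt{2}}{\sqrt{39}}\right) = 36 - \left(4 + \sqrt{2} \frac{\sqrt{39}}{39}\right) = 36 - \left(4 + \frac{\sqrt{78}}{39}\right) = 32 - \frac{\sqrt{78}}{39}$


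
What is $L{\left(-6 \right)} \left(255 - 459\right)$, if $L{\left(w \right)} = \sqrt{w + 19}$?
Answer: $- 204 \sqrt{13} \approx -735.53$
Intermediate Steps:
$L{\left(w \right)} = \sqrt{19 + w}$
$L{\left(-6 \right)} \left(255 - 459\right) = \sqrt{19 - 6} \left(255 - 459\right) = \sqrt{13} \left(-204\right) = - 204 \sqrt{13}$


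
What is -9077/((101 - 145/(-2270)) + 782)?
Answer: -4120958/400911 ≈ -10.279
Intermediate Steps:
-9077/((101 - 145/(-2270)) + 782) = -9077/((101 - 145*(-1/2270)) + 782) = -9077/((101 + 29/454) + 782) = -9077/(45883/454 + 782) = -9077/400911/454 = -9077*454/400911 = -4120958/400911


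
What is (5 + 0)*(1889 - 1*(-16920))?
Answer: 94045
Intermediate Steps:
(5 + 0)*(1889 - 1*(-16920)) = 5*(1889 + 16920) = 5*18809 = 94045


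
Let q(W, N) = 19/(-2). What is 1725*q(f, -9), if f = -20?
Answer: -32775/2 ≈ -16388.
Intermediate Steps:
q(W, N) = -19/2 (q(W, N) = 19*(-½) = -19/2)
1725*q(f, -9) = 1725*(-19/2) = -32775/2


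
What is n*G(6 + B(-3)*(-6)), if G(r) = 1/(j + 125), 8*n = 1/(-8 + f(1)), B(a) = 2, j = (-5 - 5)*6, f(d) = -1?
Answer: -1/4680 ≈ -0.00021368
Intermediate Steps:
j = -60 (j = -10*6 = -60)
n = -1/72 (n = 1/(8*(-8 - 1)) = (1/8)/(-9) = (1/8)*(-1/9) = -1/72 ≈ -0.013889)
G(r) = 1/65 (G(r) = 1/(-60 + 125) = 1/65)
n*G(6 + B(-3)*(-6)) = -1/72*1/65 = -1/4680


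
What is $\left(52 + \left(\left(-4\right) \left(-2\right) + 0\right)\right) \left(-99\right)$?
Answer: $-5940$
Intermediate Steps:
$\left(52 + \left(\left(-4\right) \left(-2\right) + 0\right)\right) \left(-99\right) = \left(52 + \left(8 + 0\right)\right) \left(-99\right) = \left(52 + 8\right) \left(-99\right) = 60 \left(-99\right) = -5940$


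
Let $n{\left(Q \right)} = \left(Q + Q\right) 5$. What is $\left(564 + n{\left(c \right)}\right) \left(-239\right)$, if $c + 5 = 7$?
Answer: $-139576$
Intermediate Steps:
$c = 2$ ($c = -5 + 7 = 2$)
$n{\left(Q \right)} = 10 Q$ ($n{\left(Q \right)} = 2 Q 5 = 10 Q$)
$\left(564 + n{\left(c \right)}\right) \left(-239\right) = \left(564 + 10 \cdot 2\right) \left(-239\right) = \left(564 + 20\right) \left(-239\right) = 584 \left(-239\right) = -139576$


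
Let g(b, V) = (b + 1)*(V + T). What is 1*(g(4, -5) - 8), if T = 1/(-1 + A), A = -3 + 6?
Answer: -61/2 ≈ -30.500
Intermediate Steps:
A = 3
T = 1/2 (T = 1/(-1 + 3) = 1/2 ≈ 0.50000)
g(b, V) = (1 + b)*(1/2 + V) (g(b, V) = (b + 1)*(V + 1/2) = (1 + b)*(1/2 + V))
1*(g(4, -5) - 8) = 1*((1/2 - 5 + (1/2)*4 - 5*4) - 8) = 1*((1/2 - 5 + 2 - 20) - 8) = 1*(-45/2 - 8) = 1*(-61/2) = -61/2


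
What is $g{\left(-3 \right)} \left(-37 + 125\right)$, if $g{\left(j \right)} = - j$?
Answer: $264$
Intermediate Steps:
$g{\left(-3 \right)} \left(-37 + 125\right) = \left(-1\right) \left(-3\right) \left(-37 + 125\right) = 3 \cdot 88 = 264$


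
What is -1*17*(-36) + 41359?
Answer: 41971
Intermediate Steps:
-1*17*(-36) + 41359 = -17*(-36) + 41359 = 612 + 41359 = 41971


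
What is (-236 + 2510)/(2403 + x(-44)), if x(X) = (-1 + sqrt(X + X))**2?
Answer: 1137*I/(2*(sqrt(22) + 579*I)) ≈ 0.9818 + 0.0079535*I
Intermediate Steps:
x(X) = (-1 + sqrt(2)*sqrt(X))**2 (x(X) = (-1 + sqrt(2*X))**2 = (-1 + sqrt(2)*sqrt(X))**2)
(-236 + 2510)/(2403 + x(-44)) = (-236 + 2510)/(2403 + (-1 + sqrt(2)*sqrt(-44))**2) = 2274/(2403 + (-1 + sqrt(2)*(2*I*sqrt(11)))**2) = 2274/(2403 + (-1 + 2*I*sqrt(22))**2)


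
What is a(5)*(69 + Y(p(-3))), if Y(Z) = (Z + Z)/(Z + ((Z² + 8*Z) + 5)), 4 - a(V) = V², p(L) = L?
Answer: -18963/13 ≈ -1458.7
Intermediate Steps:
a(V) = 4 - V²
Y(Z) = 2*Z/(5 + Z² + 9*Z) (Y(Z) = (2*Z)/(Z + (5 + Z² + 8*Z)) = (2*Z)/(5 + Z² + 9*Z) = 2*Z/(5 + Z² + 9*Z))
a(5)*(69 + Y(p(-3))) = (4 - 1*5²)*(69 + 2*(-3)/(5 + (-3)² + 9*(-3))) = (4 - 1*25)*(69 + 2*(-3)/(5 + 9 - 27)) = (4 - 25)*(69 + 2*(-3)/(-13)) = -21*(69 + 2*(-3)*(-1/13)) = -21*(69 + 6/13) = -21*903/13 = -18963/13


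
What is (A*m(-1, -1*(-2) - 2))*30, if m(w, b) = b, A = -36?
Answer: 0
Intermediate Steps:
(A*m(-1, -1*(-2) - 2))*30 = -36*(-1*(-2) - 2)*30 = -36*(2 - 2)*30 = -36*0*30 = 0*30 = 0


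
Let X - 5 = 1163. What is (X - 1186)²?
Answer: 324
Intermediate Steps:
X = 1168 (X = 5 + 1163 = 1168)
(X - 1186)² = (1168 - 1186)² = (-18)² = 324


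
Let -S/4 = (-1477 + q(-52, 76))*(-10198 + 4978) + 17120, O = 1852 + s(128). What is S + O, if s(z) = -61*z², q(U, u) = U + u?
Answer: -31404692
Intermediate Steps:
O = -997572 (O = 1852 - 61*128² = 1852 - 61*16384 = 1852 - 999424 = -997572)
S = -30407120 (S = -4*((-1477 + (-52 + 76))*(-10198 + 4978) + 17120) = -4*((-1477 + 24)*(-5220) + 17120) = -4*(-1453*(-5220) + 17120) = -4*(7584660 + 17120) = -4*7601780 = -30407120)
S + O = -30407120 - 997572 = -31404692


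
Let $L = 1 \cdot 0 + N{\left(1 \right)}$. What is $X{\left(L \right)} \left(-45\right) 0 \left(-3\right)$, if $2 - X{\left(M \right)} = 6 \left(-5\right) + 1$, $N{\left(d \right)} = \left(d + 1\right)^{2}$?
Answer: $0$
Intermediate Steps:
$N{\left(d \right)} = \left(1 + d\right)^{2}$
$L = 4$ ($L = 1 \cdot 0 + \left(1 + 1\right)^{2} = 0 + 2^{2} = 0 + 4 = 4$)
$X{\left(M \right)} = 31$ ($X{\left(M \right)} = 2 - \left(6 \left(-5\right) + 1\right) = 2 - \left(-30 + 1\right) = 2 - -29 = 2 + 29 = 31$)
$X{\left(L \right)} \left(-45\right) 0 \left(-3\right) = 31 \left(-45\right) 0 \left(-3\right) = \left(-1395\right) 0 = 0$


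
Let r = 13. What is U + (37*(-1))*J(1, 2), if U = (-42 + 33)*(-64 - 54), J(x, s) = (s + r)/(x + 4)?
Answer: 951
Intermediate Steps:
J(x, s) = (13 + s)/(4 + x) (J(x, s) = (s + 13)/(x + 4) = (13 + s)/(4 + x))
U = 1062 (U = -9*(-118) = 1062)
U + (37*(-1))*J(1, 2) = 1062 + (37*(-1))*((13 + 2)/(4 + 1)) = 1062 - 37*15/5 = 1062 - 37*3 = 1062 - 111 = 951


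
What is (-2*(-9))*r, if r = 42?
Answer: 756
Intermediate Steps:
(-2*(-9))*r = -2*(-9)*42 = 18*42 = 756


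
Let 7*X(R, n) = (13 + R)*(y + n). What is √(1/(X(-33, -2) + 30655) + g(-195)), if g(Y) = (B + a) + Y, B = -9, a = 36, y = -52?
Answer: I*√7813912384145/215665 ≈ 12.961*I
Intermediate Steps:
X(R, n) = (-52 + n)*(13 + R)/7 (X(R, n) = ((13 + R)*(-52 + n))/7 = ((-52 + n)*(13 + R))/7 = (-52 + n)*(13 + R)/7)
g(Y) = 27 + Y (g(Y) = (-9 + 36) + Y = 27 + Y)
√(1/(X(-33, -2) + 30655) + g(-195)) = √(1/((-676/7 - 52/7*(-33) + (13/7)*(-2) + (⅐)*(-33)*(-2)) + 30655) + (27 - 195)) = √(1/((-676/7 + 1716/7 - 26/7 + 66/7) + 30655) - 168) = √(1/(1080/7 + 30655) - 168) = √(1/(215665/7) - 168) = √(7/215665 - 168) = √(-36231713/215665) = I*√7813912384145/215665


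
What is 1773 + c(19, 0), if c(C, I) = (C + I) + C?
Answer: 1811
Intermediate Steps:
c(C, I) = I + 2*C
1773 + c(19, 0) = 1773 + (0 + 2*19) = 1773 + (0 + 38) = 1773 + 38 = 1811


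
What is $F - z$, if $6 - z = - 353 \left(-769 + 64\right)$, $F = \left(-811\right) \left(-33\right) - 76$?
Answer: $275546$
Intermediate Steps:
$F = 26687$ ($F = 26763 - 76 = 26687$)
$z = -248859$ ($z = 6 - - 353 \left(-769 + 64\right) = 6 - \left(-353\right) \left(-705\right) = 6 - 248865 = -248859$)
$F - z = 26687 - -248859 = 26687 + 248859 = 275546$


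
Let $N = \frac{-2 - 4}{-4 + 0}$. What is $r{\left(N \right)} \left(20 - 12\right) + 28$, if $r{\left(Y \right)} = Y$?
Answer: $40$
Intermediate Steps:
$N = \frac{3}{2}$ ($N = - \frac{6}{-4} = \left(-6\right) \left(- \frac{1}{4}\right) = \frac{3}{2} \approx 1.5$)
$r{\left(N \right)} \left(20 - 12\right) + 28 = \frac{3 \left(20 - 12\right)}{2} + 28 = \frac{3}{2} \cdot 8 + 28 = 12 + 28 = 40$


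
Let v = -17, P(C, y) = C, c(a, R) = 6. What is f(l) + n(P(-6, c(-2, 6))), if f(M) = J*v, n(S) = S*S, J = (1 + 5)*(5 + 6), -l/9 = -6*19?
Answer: -1086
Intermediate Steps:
l = 1026 (l = -(-54)*19 = -9*(-114) = 1026)
J = 66 (J = 6*11 = 66)
n(S) = S²
f(M) = -1122 (f(M) = 66*(-17) = -1122)
f(l) + n(P(-6, c(-2, 6))) = -1122 + (-6)² = -1122 + 36 = -1086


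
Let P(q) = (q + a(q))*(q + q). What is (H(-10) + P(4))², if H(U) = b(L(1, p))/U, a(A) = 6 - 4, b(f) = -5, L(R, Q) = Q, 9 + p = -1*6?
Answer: 9409/4 ≈ 2352.3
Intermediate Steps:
p = -15 (p = -9 - 1*6 = -9 - 6 = -15)
a(A) = 2
P(q) = 2*q*(2 + q) (P(q) = (q + 2)*(q + q) = (2 + q)*(2*q) = 2*q*(2 + q))
H(U) = -5/U
(H(-10) + P(4))² = (-5/(-10) + 2*4*(2 + 4))² = (-5*(-⅒) + 2*4*6)² = (½ + 48)² = (97/2)² = 9409/4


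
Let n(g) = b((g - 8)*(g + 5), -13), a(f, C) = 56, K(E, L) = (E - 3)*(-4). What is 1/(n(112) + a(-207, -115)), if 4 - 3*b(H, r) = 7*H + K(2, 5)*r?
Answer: -3/84952 ≈ -3.5314e-5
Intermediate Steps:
K(E, L) = 12 - 4*E (K(E, L) = (-3 + E)*(-4) = 12 - 4*E)
b(H, r) = 4/3 - 7*H/3 - 4*r/3 (b(H, r) = 4/3 - (7*H + (12 - 4*2)*r)/3 = 4/3 - (7*H + (12 - 8)*r)/3 = 4/3 - (7*H + 4*r)/3 = 4/3 - (4*r + 7*H)/3 = 4/3 + (-7*H/3 - 4*r/3) = 4/3 - 7*H/3 - 4*r/3)
n(g) = 56/3 - 7*(-8 + g)*(5 + g)/3 (n(g) = 4/3 - 7*(g - 8)*(g + 5)/3 - 4/3*(-13) = 4/3 - 7*(-8 + g)*(5 + g)/3 + 52/3 = 56/3 - 7*(-8 + g)*(5 + g)/3)
1/(n(112) + a(-207, -115)) = 1/((112 + 7*112 - 7/3*112**2) + 56) = 1/((112 + 784 - 7/3*12544) + 56) = 1/((112 + 784 - 87808/3) + 56) = 1/(-85120/3 + 56) = 1/(-84952/3) = -3/84952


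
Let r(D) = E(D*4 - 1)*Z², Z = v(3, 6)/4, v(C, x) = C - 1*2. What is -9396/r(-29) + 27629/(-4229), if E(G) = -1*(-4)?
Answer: -158970365/4229 ≈ -37591.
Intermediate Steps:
v(C, x) = -2 + C (v(C, x) = C - 2 = -2 + C)
Z = ¼ (Z = (-2 + 3)/4 = 1*(¼) = ¼ ≈ 0.25000)
E(G) = 4
r(D) = ¼ (r(D) = 4*(¼)² = 4*(1/16) = ¼)
-9396/r(-29) + 27629/(-4229) = -9396/¼ + 27629/(-4229) = -9396*4 + 27629*(-1/4229) = -37584 - 27629/4229 = -158970365/4229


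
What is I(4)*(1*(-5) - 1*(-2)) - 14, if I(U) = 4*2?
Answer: -38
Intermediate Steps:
I(U) = 8
I(4)*(1*(-5) - 1*(-2)) - 14 = 8*(1*(-5) - 1*(-2)) - 14 = 8*(-5 + 2) - 14 = 8*(-3) - 14 = -24 - 14 = -38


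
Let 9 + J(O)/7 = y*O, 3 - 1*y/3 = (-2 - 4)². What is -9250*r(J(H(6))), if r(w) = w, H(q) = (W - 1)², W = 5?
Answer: 103146750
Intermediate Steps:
y = -99 (y = 9 - 3*(-2 - 4)² = 9 - 3*(-6)² = 9 - 3*36 = 9 - 108 = -99)
H(q) = 16 (H(q) = (5 - 1)² = 4² = 16)
J(O) = -63 - 693*O (J(O) = -63 + 7*(-99*O) = -63 - 693*O)
-9250*r(J(H(6))) = -9250*(-63 - 693*16) = -9250*(-63 - 11088) = -9250*(-11151) = 103146750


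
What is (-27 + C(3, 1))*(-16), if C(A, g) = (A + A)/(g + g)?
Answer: 384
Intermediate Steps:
C(A, g) = A/g (C(A, g) = (2*A)/((2*g)) = (2*A)*(1/(2*g)) = A/g)
(-27 + C(3, 1))*(-16) = (-27 + 3/1)*(-16) = (-27 + 3*1)*(-16) = (-27 + 3)*(-16) = -24*(-16) = 384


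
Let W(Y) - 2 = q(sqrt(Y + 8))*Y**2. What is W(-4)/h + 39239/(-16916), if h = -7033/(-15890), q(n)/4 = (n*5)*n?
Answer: 344319529793/118970228 ≈ 2894.2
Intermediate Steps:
q(n) = 20*n**2 (q(n) = 4*((n*5)*n) = 4*((5*n)*n) = 4*(5*n**2) = 20*n**2)
W(Y) = 2 + Y**2*(160 + 20*Y) (W(Y) = 2 + (20*(sqrt(Y + 8))**2)*Y**2 = 2 + (20*(sqrt(8 + Y))**2)*Y**2 = 2 + (20*(8 + Y))*Y**2 = 2 + (160 + 20*Y)*Y**2 = 2 + Y**2*(160 + 20*Y))
h = 7033/15890 (h = -7033*(-1/15890) = 7033/15890 ≈ 0.44261)
W(-4)/h + 39239/(-16916) = (2 + 20*(-4)**2*(8 - 4))/(7033/15890) + 39239/(-16916) = (2 + 20*16*4)*(15890/7033) + 39239*(-1/16916) = (2 + 1280)*(15890/7033) - 39239/16916 = 1282*(15890/7033) - 39239/16916 = 20370980/7033 - 39239/16916 = 344319529793/118970228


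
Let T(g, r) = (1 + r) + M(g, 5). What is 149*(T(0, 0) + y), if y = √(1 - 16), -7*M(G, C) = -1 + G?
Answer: 1192/7 + 149*I*√15 ≈ 170.29 + 577.07*I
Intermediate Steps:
M(G, C) = ⅐ - G/7 (M(G, C) = -(-1 + G)/7 = ⅐ - G/7)
T(g, r) = 8/7 + r - g/7 (T(g, r) = (1 + r) + (⅐ - g/7) = 8/7 + r - g/7)
y = I*√15 (y = √(-15) = I*√15 ≈ 3.873*I)
149*(T(0, 0) + y) = 149*((8/7 + 0 - ⅐*0) + I*√15) = 149*((8/7 + 0 + 0) + I*√15) = 149*(8/7 + I*√15) = 1192/7 + 149*I*√15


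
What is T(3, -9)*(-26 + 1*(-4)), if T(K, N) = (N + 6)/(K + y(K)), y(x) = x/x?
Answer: 45/2 ≈ 22.500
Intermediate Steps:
y(x) = 1
T(K, N) = (6 + N)/(1 + K) (T(K, N) = (N + 6)/(K + 1) = (6 + N)/(1 + K))
T(3, -9)*(-26 + 1*(-4)) = ((6 - 9)/(1 + 3))*(-26 + 1*(-4)) = (-3/4)*(-26 - 4) = ((1/4)*(-3))*(-30) = -3/4*(-30) = 45/2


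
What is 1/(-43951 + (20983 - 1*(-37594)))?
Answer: 1/14626 ≈ 6.8371e-5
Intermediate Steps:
1/(-43951 + (20983 - 1*(-37594))) = 1/(-43951 + (20983 + 37594)) = 1/(-43951 + 58577) = 1/14626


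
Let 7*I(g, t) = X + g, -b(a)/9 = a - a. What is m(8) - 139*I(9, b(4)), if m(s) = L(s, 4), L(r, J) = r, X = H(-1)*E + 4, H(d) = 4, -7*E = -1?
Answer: -12813/49 ≈ -261.49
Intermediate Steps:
E = ⅐ (E = -⅐*(-1) = ⅐ ≈ 0.14286)
X = 32/7 (X = 4*(⅐) + 4 = 4/7 + 4 = 32/7 ≈ 4.5714)
b(a) = 0 (b(a) = -9*(a - a) = -9*0 = 0)
m(s) = s
I(g, t) = 32/49 + g/7 (I(g, t) = (32/7 + g)/7 = 32/49 + g/7)
m(8) - 139*I(9, b(4)) = 8 - 139*(32/49 + (⅐)*9) = 8 - 139*(32/49 + 9/7) = 8 - 139*95/49 = 8 - 13205/49 = -12813/49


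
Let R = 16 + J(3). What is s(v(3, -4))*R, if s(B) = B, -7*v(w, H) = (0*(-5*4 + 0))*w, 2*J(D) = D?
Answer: 0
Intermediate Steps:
J(D) = D/2
v(w, H) = 0 (v(w, H) = -0*(-5*4 + 0)*w/7 = -0*(-20 + 0)*w/7 = -0*(-20)*w/7 = -0*w = -⅐*0 = 0)
R = 35/2 (R = 16 + (½)*3 = 16 + 3/2 = 35/2 ≈ 17.500)
s(v(3, -4))*R = 0*(35/2) = 0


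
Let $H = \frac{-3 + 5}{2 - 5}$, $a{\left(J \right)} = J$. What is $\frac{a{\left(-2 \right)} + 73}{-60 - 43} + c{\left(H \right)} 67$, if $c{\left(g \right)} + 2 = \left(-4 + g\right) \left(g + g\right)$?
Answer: $\frac{261599}{927} \approx 282.2$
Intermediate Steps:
$H = - \frac{2}{3}$ ($H = \frac{2}{-3} = 2 \left(- \frac{1}{3}\right) = - \frac{2}{3} \approx -0.66667$)
$c{\left(g \right)} = -2 + 2 g \left(-4 + g\right)$ ($c{\left(g \right)} = -2 + \left(-4 + g\right) \left(g + g\right) = -2 + \left(-4 + g\right) 2 g = -2 + 2 g \left(-4 + g\right)$)
$\frac{a{\left(-2 \right)} + 73}{-60 - 43} + c{\left(H \right)} 67 = \frac{-2 + 73}{-60 - 43} + \left(-2 - - \frac{16}{3} + 2 \left(- \frac{2}{3}\right)^{2}\right) 67 = \frac{71}{-103} + \left(-2 + \frac{16}{3} + 2 \cdot \frac{4}{9}\right) 67 = 71 \left(- \frac{1}{103}\right) + \left(-2 + \frac{16}{3} + \frac{8}{9}\right) 67 = - \frac{71}{103} + \frac{38}{9} \cdot 67 = - \frac{71}{103} + \frac{2546}{9} = \frac{261599}{927}$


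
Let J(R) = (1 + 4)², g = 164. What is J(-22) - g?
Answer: -139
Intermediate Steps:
J(R) = 25 (J(R) = 5² = 25)
J(-22) - g = 25 - 1*164 = 25 - 164 = -139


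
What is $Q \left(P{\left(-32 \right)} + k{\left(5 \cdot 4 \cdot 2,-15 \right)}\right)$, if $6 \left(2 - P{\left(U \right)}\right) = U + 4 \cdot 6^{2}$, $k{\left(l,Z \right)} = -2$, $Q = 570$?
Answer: $-10640$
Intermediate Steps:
$P{\left(U \right)} = -22 - \frac{U}{6}$ ($P{\left(U \right)} = 2 - \frac{U + 4 \cdot 6^{2}}{6} = 2 - \frac{U + 4 \cdot 36}{6} = 2 - \frac{U + 144}{6} = 2 - \frac{144 + U}{6} = 2 - \left(24 + \frac{U}{6}\right) = -22 - \frac{U}{6}$)
$Q \left(P{\left(-32 \right)} + k{\left(5 \cdot 4 \cdot 2,-15 \right)}\right) = 570 \left(\left(-22 - - \frac{16}{3}\right) - 2\right) = 570 \left(\left(-22 + \frac{16}{3}\right) - 2\right) = 570 \left(- \frac{50}{3} - 2\right) = 570 \left(- \frac{56}{3}\right) = -10640$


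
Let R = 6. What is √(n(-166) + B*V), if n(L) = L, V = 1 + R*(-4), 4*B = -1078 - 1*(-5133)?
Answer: I*√93929/2 ≈ 153.24*I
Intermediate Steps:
B = 4055/4 (B = (-1078 - 1*(-5133))/4 = (-1078 + 5133)/4 = (¼)*4055 = 4055/4 ≈ 1013.8)
V = -23 (V = 1 + 6*(-4) = 1 - 24 = -23)
√(n(-166) + B*V) = √(-166 + (4055/4)*(-23)) = √(-166 - 93265/4) = √(-93929/4) = I*√93929/2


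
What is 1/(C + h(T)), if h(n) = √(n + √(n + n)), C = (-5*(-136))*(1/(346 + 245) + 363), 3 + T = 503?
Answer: 1/(145883120/591 + √(500 + 10*√10)) ≈ 4.0508e-6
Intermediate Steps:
T = 500 (T = -3 + 503 = 500)
C = 145883120/591 (C = 680*(1/591 + 363) = 680*(214534/591) = 145883120/591 ≈ 2.4684e+5)
h(n) = √(n + √2*√n) (h(n) = √(n + √(2*n)) = √(n + √2*√n))
1/(C + h(T)) = 1/(145883120/591 + √(500 + √2*√500)) = 1/(145883120/591 + √(500 + √2*(10*√5))) = 1/(145883120/591 + √(500 + 10*√10))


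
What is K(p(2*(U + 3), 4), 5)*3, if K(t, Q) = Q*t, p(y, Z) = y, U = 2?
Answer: 150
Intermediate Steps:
K(p(2*(U + 3), 4), 5)*3 = (5*(2*(2 + 3)))*3 = (5*(2*5))*3 = (5*10)*3 = 50*3 = 150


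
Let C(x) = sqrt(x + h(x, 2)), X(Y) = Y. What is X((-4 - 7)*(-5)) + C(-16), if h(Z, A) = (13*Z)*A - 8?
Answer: 55 + 2*I*sqrt(110) ≈ 55.0 + 20.976*I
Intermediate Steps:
h(Z, A) = -8 + 13*A*Z (h(Z, A) = 13*A*Z - 8 = -8 + 13*A*Z)
C(x) = sqrt(-8 + 27*x) (C(x) = sqrt(x + (-8 + 13*2*x)) = sqrt(x + (-8 + 26*x)) = sqrt(-8 + 27*x))
X((-4 - 7)*(-5)) + C(-16) = (-4 - 7)*(-5) + sqrt(-8 + 27*(-16)) = -11*(-5) + sqrt(-8 - 432) = 55 + sqrt(-440) = 55 + 2*I*sqrt(110)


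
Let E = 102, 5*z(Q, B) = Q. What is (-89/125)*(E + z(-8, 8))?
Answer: -44678/625 ≈ -71.485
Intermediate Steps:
z(Q, B) = Q/5
(-89/125)*(E + z(-8, 8)) = (-89/125)*(102 + (⅕)*(-8)) = (-89*1/125)*(102 - 8/5) = -89/125*502/5 = -44678/625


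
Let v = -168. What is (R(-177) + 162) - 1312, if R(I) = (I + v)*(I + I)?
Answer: 120980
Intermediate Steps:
R(I) = 2*I*(-168 + I) (R(I) = (I - 168)*(I + I) = (-168 + I)*(2*I) = 2*I*(-168 + I))
(R(-177) + 162) - 1312 = (2*(-177)*(-168 - 177) + 162) - 1312 = (2*(-177)*(-345) + 162) - 1312 = (122130 + 162) - 1312 = 122292 - 1312 = 120980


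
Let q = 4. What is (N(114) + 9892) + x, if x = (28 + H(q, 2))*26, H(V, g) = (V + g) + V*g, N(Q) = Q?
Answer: 11098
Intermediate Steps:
H(V, g) = V + g + V*g
x = 1092 (x = (28 + (4 + 2 + 4*2))*26 = (28 + (4 + 2 + 8))*26 = (28 + 14)*26 = 42*26 = 1092)
(N(114) + 9892) + x = (114 + 9892) + 1092 = 10006 + 1092 = 11098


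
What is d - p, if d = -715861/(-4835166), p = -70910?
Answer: 342862336921/4835166 ≈ 70910.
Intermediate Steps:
d = 715861/4835166 (d = -715861*(-1/4835166) = 715861/4835166 ≈ 0.14805)
d - p = 715861/4835166 - 1*(-70910) = 715861/4835166 + 70910 = 342862336921/4835166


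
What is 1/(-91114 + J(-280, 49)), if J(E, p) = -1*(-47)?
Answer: -1/91067 ≈ -1.0981e-5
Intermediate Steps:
J(E, p) = 47
1/(-91114 + J(-280, 49)) = 1/(-91114 + 47) = 1/(-91067) = -1/91067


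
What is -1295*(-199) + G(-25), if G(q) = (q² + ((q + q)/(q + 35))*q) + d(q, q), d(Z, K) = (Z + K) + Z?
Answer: 258380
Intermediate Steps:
d(Z, K) = K + 2*Z (d(Z, K) = (K + Z) + Z = K + 2*Z)
G(q) = q² + 3*q + 2*q²/(35 + q) (G(q) = (q² + ((q + q)/(q + 35))*q) + (q + 2*q) = (q² + ((2*q)/(35 + q))*q) + 3*q = (q² + (2*q/(35 + q))*q) + 3*q = (q² + 2*q²/(35 + q)) + 3*q = q² + 3*q + 2*q²/(35 + q))
-1295*(-199) + G(-25) = -1295*(-199) - 25*(105 + (-25)² + 40*(-25))/(35 - 25) = 257705 - 25*(105 + 625 - 1000)/10 = 257705 - 25*⅒*(-270) = 257705 + 675 = 258380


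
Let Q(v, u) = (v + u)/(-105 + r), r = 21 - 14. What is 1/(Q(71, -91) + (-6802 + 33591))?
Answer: 49/1312671 ≈ 3.7328e-5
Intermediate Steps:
r = 7
Q(v, u) = -u/98 - v/98 (Q(v, u) = (v + u)/(-105 + 7) = (u + v)/(-98) = (u + v)*(-1/98) = -u/98 - v/98)
1/(Q(71, -91) + (-6802 + 33591)) = 1/((-1/98*(-91) - 1/98*71) + (-6802 + 33591)) = 1/((13/14 - 71/98) + 26789) = 1/(10/49 + 26789) = 1/(1312671/49) = 49/1312671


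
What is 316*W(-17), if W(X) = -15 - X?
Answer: 632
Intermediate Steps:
316*W(-17) = 316*(-15 - 1*(-17)) = 316*(-15 + 17) = 316*2 = 632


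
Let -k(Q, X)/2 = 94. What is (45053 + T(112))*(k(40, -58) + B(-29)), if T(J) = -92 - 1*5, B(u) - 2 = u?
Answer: -9665540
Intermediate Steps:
B(u) = 2 + u
k(Q, X) = -188 (k(Q, X) = -2*94 = -188)
T(J) = -97 (T(J) = -92 - 5 = -97)
(45053 + T(112))*(k(40, -58) + B(-29)) = (45053 - 97)*(-188 + (2 - 29)) = 44956*(-188 - 27) = 44956*(-215) = -9665540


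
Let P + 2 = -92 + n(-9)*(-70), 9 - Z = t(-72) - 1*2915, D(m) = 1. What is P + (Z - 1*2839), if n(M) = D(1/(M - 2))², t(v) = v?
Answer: -7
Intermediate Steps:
Z = 2996 (Z = 9 - (-72 - 1*2915) = 9 - (-72 - 2915) = 9 - 1*(-2987) = 9 + 2987 = 2996)
n(M) = 1 (n(M) = 1² = 1)
P = -164 (P = -2 + (-92 + 1*(-70)) = -2 + (-92 - 70) = -2 - 162 = -164)
P + (Z - 1*2839) = -164 + (2996 - 1*2839) = -164 + (2996 - 2839) = -164 + 157 = -7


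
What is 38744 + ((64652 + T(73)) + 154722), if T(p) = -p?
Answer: 258045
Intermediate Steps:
38744 + ((64652 + T(73)) + 154722) = 38744 + ((64652 - 1*73) + 154722) = 38744 + ((64652 - 73) + 154722) = 38744 + (64579 + 154722) = 38744 + 219301 = 258045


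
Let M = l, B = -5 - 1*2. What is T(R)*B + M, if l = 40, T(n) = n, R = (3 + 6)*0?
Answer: 40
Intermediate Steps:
R = 0 (R = 9*0 = 0)
B = -7 (B = -5 - 2 = -7)
M = 40
T(R)*B + M = 0*(-7) + 40 = 0 + 40 = 40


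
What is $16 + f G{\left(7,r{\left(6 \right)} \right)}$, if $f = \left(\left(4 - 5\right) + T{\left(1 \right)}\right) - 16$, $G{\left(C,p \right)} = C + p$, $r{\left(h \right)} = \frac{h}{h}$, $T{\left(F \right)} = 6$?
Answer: $-72$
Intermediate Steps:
$r{\left(h \right)} = 1$
$f = -11$ ($f = \left(\left(4 - 5\right) + 6\right) - 16 = \left(-1 + 6\right) - 16 = 5 - 16 = -11$)
$16 + f G{\left(7,r{\left(6 \right)} \right)} = 16 - 11 \left(7 + 1\right) = 16 - 88 = -72$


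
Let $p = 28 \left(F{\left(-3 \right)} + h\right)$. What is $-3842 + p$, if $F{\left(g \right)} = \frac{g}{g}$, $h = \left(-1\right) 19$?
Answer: $-4346$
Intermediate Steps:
$h = -19$
$F{\left(g \right)} = 1$
$p = -504$ ($p = 28 \left(1 - 19\right) = 28 \left(-18\right) = -504$)
$-3842 + p = -3842 - 504 = -4346$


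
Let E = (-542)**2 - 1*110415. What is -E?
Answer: -183349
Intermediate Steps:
E = 183349 (E = 293764 - 110415 = 183349)
-E = -1*183349 = -183349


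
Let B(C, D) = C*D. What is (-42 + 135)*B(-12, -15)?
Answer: 16740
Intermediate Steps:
(-42 + 135)*B(-12, -15) = (-42 + 135)*(-12*(-15)) = 93*180 = 16740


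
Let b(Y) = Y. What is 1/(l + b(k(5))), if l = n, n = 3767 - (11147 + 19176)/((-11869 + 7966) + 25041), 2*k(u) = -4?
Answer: 21138/79554247 ≈ 0.00026571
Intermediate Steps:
k(u) = -2 (k(u) = (½)*(-4) = -2)
n = 79596523/21138 (n = 3767 - 30323/(-3903 + 25041) = 3767 - 30323/21138 = 79596523/21138 ≈ 3765.6)
l = 79596523/21138 ≈ 3765.6
1/(l + b(k(5))) = 1/(79596523/21138 - 2) = 1/(79554247/21138) = 21138/79554247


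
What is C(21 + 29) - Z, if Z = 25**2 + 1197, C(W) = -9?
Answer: -1831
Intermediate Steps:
Z = 1822 (Z = 625 + 1197 = 1822)
C(21 + 29) - Z = -9 - 1*1822 = -9 - 1822 = -1831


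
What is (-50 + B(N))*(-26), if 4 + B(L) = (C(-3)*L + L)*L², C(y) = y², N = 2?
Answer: -676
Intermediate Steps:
B(L) = -4 + 10*L³ (B(L) = -4 + ((-3)²*L + L)*L² = -4 + (9*L + L)*L² = -4 + (10*L)*L² = -4 + 10*L³)
(-50 + B(N))*(-26) = (-50 + (-4 + 10*2³))*(-26) = (-50 + (-4 + 10*8))*(-26) = (-50 + (-4 + 80))*(-26) = (-50 + 76)*(-26) = 26*(-26) = -676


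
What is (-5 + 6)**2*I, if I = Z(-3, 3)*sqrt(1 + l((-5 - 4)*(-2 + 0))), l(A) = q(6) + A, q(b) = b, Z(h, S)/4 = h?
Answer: -60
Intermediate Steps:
Z(h, S) = 4*h
l(A) = 6 + A
I = -60 (I = (4*(-3))*sqrt(1 + (6 + (-5 - 4)*(-2 + 0))) = -12*sqrt(1 + (6 - 9*(-2))) = -12*sqrt(1 + (6 + 18)) = -12*sqrt(1 + 24) = -12*sqrt(25) = -12*5 = -60)
(-5 + 6)**2*I = (-5 + 6)**2*(-60) = 1**2*(-60) = 1*(-60) = -60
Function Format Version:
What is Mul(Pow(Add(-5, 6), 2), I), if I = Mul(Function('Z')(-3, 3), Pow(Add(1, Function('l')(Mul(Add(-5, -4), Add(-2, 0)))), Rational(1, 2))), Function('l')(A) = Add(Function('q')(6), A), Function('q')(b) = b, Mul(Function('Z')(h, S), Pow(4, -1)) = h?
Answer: -60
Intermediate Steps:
Function('Z')(h, S) = Mul(4, h)
Function('l')(A) = Add(6, A)
I = -60 (I = Mul(Mul(4, -3), Pow(Add(1, Add(6, Mul(Add(-5, -4), Add(-2, 0)))), Rational(1, 2))) = Mul(-12, Pow(Add(1, Add(6, Mul(-9, -2))), Rational(1, 2))) = Mul(-12, Pow(Add(1, Add(6, 18)), Rational(1, 2))) = Mul(-12, Pow(Add(1, 24), Rational(1, 2))) = Mul(-12, Pow(25, Rational(1, 2))) = Mul(-12, 5) = -60)
Mul(Pow(Add(-5, 6), 2), I) = Mul(Pow(Add(-5, 6), 2), -60) = Mul(Pow(1, 2), -60) = Mul(1, -60) = -60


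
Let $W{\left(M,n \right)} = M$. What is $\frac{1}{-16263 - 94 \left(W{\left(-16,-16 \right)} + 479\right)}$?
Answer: $- \frac{1}{59785} \approx -1.6727 \cdot 10^{-5}$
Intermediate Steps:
$\frac{1}{-16263 - 94 \left(W{\left(-16,-16 \right)} + 479\right)} = \frac{1}{-16263 - 94 \left(-16 + 479\right)} = \frac{1}{-16263 - 43522} = \frac{1}{-59785} = - \frac{1}{59785}$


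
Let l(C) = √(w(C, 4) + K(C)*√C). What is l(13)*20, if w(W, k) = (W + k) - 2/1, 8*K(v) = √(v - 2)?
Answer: 5*√(240 + 2*√143) ≈ 81.228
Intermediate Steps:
K(v) = √(-2 + v)/8 (K(v) = √(v - 2)/8 = √(-2 + v)/8)
w(W, k) = -2 + W + k (w(W, k) = (W + k) - 2*1 = (W + k) - 2 = -2 + W + k)
l(C) = √(2 + C + √C*√(-2 + C)/8) (l(C) = √((-2 + C + 4) + (√(-2 + C)/8)*√C) = √((2 + C) + √C*√(-2 + C)/8) = √(2 + C + √C*√(-2 + C)/8))
l(13)*20 = (√(32 + 16*13 + 2*√13*√(-2 + 13))/4)*20 = (√(32 + 208 + 2*√13*√11)/4)*20 = (√(32 + 208 + 2*√143)/4)*20 = (√(240 + 2*√143)/4)*20 = 5*√(240 + 2*√143)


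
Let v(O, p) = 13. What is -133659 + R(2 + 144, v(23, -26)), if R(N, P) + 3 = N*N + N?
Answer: -112200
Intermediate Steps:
R(N, P) = -3 + N + N² (R(N, P) = -3 + (N*N + N) = -3 + (N² + N) = -3 + (N + N²) = -3 + N + N²)
-133659 + R(2 + 144, v(23, -26)) = -133659 + (-3 + (2 + 144) + (2 + 144)²) = -133659 + (-3 + 146 + 146²) = -133659 + (-3 + 146 + 21316) = -133659 + 21459 = -112200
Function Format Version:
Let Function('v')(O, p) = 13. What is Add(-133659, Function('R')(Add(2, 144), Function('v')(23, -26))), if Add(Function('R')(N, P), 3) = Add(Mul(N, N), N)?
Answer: -112200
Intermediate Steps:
Function('R')(N, P) = Add(-3, N, Pow(N, 2)) (Function('R')(N, P) = Add(-3, Add(Mul(N, N), N)) = Add(-3, Add(Pow(N, 2), N)) = Add(-3, Add(N, Pow(N, 2))) = Add(-3, N, Pow(N, 2)))
Add(-133659, Function('R')(Add(2, 144), Function('v')(23, -26))) = Add(-133659, Add(-3, Add(2, 144), Pow(Add(2, 144), 2))) = Add(-133659, Add(-3, 146, Pow(146, 2))) = Add(-133659, Add(-3, 146, 21316)) = Add(-133659, 21459) = -112200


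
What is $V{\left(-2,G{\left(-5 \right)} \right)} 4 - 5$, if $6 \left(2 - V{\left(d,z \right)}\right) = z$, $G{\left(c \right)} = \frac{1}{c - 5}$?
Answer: $\frac{46}{15} \approx 3.0667$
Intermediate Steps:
$G{\left(c \right)} = \frac{1}{-5 + c}$
$V{\left(d,z \right)} = 2 - \frac{z}{6}$
$V{\left(-2,G{\left(-5 \right)} \right)} 4 - 5 = \left(2 - \frac{1}{6 \left(-5 - 5\right)}\right) 4 - 5 = \left(2 - \frac{1}{6 \left(-10\right)}\right) 4 - 5 = \left(2 - - \frac{1}{60}\right) 4 - 5 = \left(2 + \frac{1}{60}\right) 4 - 5 = \frac{121}{60} \cdot 4 - 5 = \frac{121}{15} - 5 = \frac{46}{15}$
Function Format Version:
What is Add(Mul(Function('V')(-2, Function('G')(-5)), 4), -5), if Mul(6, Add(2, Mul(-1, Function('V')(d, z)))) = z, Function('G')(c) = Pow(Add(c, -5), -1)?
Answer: Rational(46, 15) ≈ 3.0667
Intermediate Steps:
Function('G')(c) = Pow(Add(-5, c), -1)
Function('V')(d, z) = Add(2, Mul(Rational(-1, 6), z))
Add(Mul(Function('V')(-2, Function('G')(-5)), 4), -5) = Add(Mul(Add(2, Mul(Rational(-1, 6), Pow(Add(-5, -5), -1))), 4), -5) = Add(Mul(Add(2, Mul(Rational(-1, 6), Pow(-10, -1))), 4), -5) = Add(Mul(Add(2, Mul(Rational(-1, 6), Rational(-1, 10))), 4), -5) = Add(Mul(Add(2, Rational(1, 60)), 4), -5) = Add(Mul(Rational(121, 60), 4), -5) = Add(Rational(121, 15), -5) = Rational(46, 15)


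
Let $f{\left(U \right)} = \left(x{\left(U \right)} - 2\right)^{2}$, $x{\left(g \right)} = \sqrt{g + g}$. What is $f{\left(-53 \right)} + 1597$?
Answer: $1495 - 4 i \sqrt{106} \approx 1495.0 - 41.182 i$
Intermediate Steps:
$x{\left(g \right)} = \sqrt{2} \sqrt{g}$ ($x{\left(g \right)} = \sqrt{2 g} = \sqrt{2} \sqrt{g}$)
$f{\left(U \right)} = \left(-2 + \sqrt{2} \sqrt{U}\right)^{2}$ ($f{\left(U \right)} = \left(\sqrt{2} \sqrt{U} - 2\right)^{2} = \left(-2 + \sqrt{2} \sqrt{U}\right)^{2}$)
$f{\left(-53 \right)} + 1597 = \left(-2 + \sqrt{2} \sqrt{-53}\right)^{2} + 1597 = \left(-2 + \sqrt{2} i \sqrt{53}\right)^{2} + 1597 = \left(-2 + i \sqrt{106}\right)^{2} + 1597 = 1597 + \left(-2 + i \sqrt{106}\right)^{2}$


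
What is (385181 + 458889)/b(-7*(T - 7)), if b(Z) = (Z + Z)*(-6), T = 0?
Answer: -422035/294 ≈ -1435.5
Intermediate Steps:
b(Z) = -12*Z (b(Z) = (2*Z)*(-6) = -12*Z)
(385181 + 458889)/b(-7*(T - 7)) = (385181 + 458889)/((-(-84)*(0 - 7))) = 844070/((-(-84)*(-7))) = 844070/((-12*49)) = 844070/(-588) = 844070*(-1/588) = -422035/294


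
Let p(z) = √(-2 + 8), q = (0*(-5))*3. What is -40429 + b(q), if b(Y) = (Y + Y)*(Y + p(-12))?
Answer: -40429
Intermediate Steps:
q = 0 (q = 0*3 = 0)
p(z) = √6
b(Y) = 2*Y*(Y + √6) (b(Y) = (Y + Y)*(Y + √6) = (2*Y)*(Y + √6) = 2*Y*(Y + √6))
-40429 + b(q) = -40429 + 2*0*(0 + √6) = -40429 + 2*0*√6 = -40429 + 0 = -40429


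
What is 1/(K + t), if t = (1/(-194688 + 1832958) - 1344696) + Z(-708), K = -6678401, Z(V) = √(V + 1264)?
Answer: -21533419441908573030/172764712922612938254499321 - 5367857185800*√139/172764712922612938254499321 ≈ -1.2464e-7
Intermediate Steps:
Z(V) = √(1264 + V)
t = -2202975115919/1638270 + 2*√139 (t = (1/(-194688 + 1832958) - 1344696) + √(1264 - 708) = (1/1638270 - 1344696) + √556 = (1/1638270 - 1344696) + 2*√139 = -2202975115919/1638270 + 2*√139 ≈ -1.3447e+6)
1/(K + t) = 1/(-6678401 + (-2202975115919/1638270 + 2*√139)) = 1/(-13143999122189/1638270 + 2*√139)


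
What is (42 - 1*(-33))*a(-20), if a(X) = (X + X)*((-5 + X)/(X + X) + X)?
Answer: 58125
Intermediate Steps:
a(X) = 2*X*(X + (-5 + X)/(2*X)) (a(X) = (2*X)*((-5 + X)/((2*X)) + X) = (2*X)*((-5 + X)*(1/(2*X)) + X) = (2*X)*((-5 + X)/(2*X) + X) = (2*X)*(X + (-5 + X)/(2*X)) = 2*X*(X + (-5 + X)/(2*X)))
(42 - 1*(-33))*a(-20) = (42 - 1*(-33))*(-5 - 20 + 2*(-20)**2) = (42 + 33)*(-5 - 20 + 2*400) = 75*(-5 - 20 + 800) = 75*775 = 58125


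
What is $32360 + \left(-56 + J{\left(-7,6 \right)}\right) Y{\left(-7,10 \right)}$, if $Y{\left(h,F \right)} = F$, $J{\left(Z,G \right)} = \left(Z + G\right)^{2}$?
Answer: $31810$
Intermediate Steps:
$J{\left(Z,G \right)} = \left(G + Z\right)^{2}$
$32360 + \left(-56 + J{\left(-7,6 \right)}\right) Y{\left(-7,10 \right)} = 32360 + \left(-56 + \left(6 - 7\right)^{2}\right) 10 = 32360 + \left(-56 + \left(-1\right)^{2}\right) 10 = 32360 + \left(-56 + 1\right) 10 = 32360 - 550 = 31810$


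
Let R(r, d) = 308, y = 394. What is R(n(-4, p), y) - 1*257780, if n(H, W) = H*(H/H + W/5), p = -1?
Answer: -257472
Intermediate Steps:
n(H, W) = H*(1 + W/5) (n(H, W) = H*(1 + W*(1/5)) = H*(1 + W/5))
R(n(-4, p), y) - 1*257780 = 308 - 1*257780 = 308 - 257780 = -257472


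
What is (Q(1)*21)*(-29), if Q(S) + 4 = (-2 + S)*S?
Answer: 3045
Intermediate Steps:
Q(S) = -4 + S*(-2 + S) (Q(S) = -4 + (-2 + S)*S = -4 + S*(-2 + S))
(Q(1)*21)*(-29) = ((-4 + 1² - 2*1)*21)*(-29) = ((-4 + 1 - 2)*21)*(-29) = -5*21*(-29) = -105*(-29) = 3045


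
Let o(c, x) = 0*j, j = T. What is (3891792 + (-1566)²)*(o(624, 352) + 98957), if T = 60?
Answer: 627797853636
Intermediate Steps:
j = 60
o(c, x) = 0 (o(c, x) = 0*60 = 0)
(3891792 + (-1566)²)*(o(624, 352) + 98957) = (3891792 + (-1566)²)*(0 + 98957) = (3891792 + 2452356)*98957 = 6344148*98957 = 627797853636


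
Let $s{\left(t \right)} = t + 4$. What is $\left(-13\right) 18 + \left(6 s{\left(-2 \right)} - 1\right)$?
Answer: $-223$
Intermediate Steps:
$s{\left(t \right)} = 4 + t$
$\left(-13\right) 18 + \left(6 s{\left(-2 \right)} - 1\right) = \left(-13\right) 18 - \left(1 - 6 \left(4 - 2\right)\right) = -234 + \left(6 \cdot 2 - 1\right) = -234 + \left(12 - 1\right) = -234 + 11 = -223$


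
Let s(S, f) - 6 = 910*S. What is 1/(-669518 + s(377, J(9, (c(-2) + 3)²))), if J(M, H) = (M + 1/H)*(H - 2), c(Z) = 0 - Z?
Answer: -1/326442 ≈ -3.0633e-6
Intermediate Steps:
c(Z) = -Z
J(M, H) = (-2 + H)*(M + 1/H) (J(M, H) = (M + 1/H)*(-2 + H) = (-2 + H)*(M + 1/H))
s(S, f) = 6 + 910*S
1/(-669518 + s(377, J(9, (c(-2) + 3)²))) = 1/(-669518 + (6 + 910*377)) = 1/(-669518 + (6 + 343070)) = 1/(-669518 + 343076) = 1/(-326442) = -1/326442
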